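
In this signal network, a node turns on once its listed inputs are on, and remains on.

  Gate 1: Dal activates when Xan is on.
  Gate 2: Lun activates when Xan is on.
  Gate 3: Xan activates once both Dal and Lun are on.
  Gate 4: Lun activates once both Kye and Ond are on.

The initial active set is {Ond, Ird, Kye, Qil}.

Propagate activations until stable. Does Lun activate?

Gate 4: Kye and Ond on → Lun on.

Yes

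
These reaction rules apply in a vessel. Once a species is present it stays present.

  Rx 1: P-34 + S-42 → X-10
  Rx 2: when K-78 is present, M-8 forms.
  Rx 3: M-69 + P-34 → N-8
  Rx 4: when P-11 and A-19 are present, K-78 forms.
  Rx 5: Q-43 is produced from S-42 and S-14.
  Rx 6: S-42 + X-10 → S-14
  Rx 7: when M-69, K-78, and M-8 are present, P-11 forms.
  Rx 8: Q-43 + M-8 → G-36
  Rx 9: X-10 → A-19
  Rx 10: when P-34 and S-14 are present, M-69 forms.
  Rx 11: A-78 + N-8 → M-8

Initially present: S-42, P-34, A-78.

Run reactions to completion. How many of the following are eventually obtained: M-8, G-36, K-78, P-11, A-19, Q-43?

4

P-34 and S-42 present → X-10 forms (Rx 1).
X-10 present → A-19 forms (Rx 9).
S-42 and X-10 present → S-14 forms (Rx 6).
S-42 and S-14 present → Q-43 forms (Rx 5).
P-34 and S-14 present → M-69 forms (Rx 10).
M-69 and P-34 present → N-8 forms (Rx 3).
A-78 and N-8 present → M-8 forms (Rx 11).
Q-43 and M-8 present → G-36 forms (Rx 8).
M-8: reached.
G-36: reached.
K-78 would need P-11 and A-19 (Rx 4), but P-11 never forms.
P-11 would need M-69, K-78, and M-8 (Rx 7), but K-78 never forms.
A-19: reached.
Q-43: reached.
Reached: M-8, G-36, A-19, and Q-43 — 4 of the 6.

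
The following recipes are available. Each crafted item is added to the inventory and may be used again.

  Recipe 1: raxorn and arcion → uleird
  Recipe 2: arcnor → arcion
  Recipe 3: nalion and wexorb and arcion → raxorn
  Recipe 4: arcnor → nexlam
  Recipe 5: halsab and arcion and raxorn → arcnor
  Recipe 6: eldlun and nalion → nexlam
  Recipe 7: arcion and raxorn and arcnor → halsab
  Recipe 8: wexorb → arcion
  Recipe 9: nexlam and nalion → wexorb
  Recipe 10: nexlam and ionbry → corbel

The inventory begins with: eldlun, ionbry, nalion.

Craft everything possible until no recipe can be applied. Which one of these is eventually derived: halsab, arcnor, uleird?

uleird

eldlun and nalion → nexlam (Recipe 6).
Using Recipe 9, nexlam and nalion make wexorb.
wexorb → arcion (Recipe 8).
nalion and wexorb and arcion → raxorn (Recipe 3).
raxorn and arcion → uleird (Recipe 1).
arcnor would need halsab, arcion, and raxorn (Recipe 5), but halsab is never obtained. halsab would need arcion, raxorn, and arcnor (Recipe 7), but arcnor is never obtained.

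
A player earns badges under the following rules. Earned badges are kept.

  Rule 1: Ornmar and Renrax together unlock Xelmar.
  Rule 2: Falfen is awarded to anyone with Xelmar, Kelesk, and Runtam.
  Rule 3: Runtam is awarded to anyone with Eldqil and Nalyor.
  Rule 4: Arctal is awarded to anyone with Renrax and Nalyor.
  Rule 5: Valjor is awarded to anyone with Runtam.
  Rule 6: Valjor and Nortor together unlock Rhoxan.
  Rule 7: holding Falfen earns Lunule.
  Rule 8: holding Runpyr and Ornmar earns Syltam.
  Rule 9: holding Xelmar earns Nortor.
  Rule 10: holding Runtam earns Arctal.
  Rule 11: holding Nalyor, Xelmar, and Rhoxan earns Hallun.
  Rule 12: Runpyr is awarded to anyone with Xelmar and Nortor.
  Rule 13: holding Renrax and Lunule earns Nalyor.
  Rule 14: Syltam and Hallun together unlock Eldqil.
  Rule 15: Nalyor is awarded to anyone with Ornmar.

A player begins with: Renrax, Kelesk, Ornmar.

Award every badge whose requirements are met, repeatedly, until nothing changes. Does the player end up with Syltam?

Yes

With Ornmar and Renrax, Xelmar is earned (Rule 1).
With Xelmar, Nortor is earned (Rule 9).
With Xelmar and Nortor, Runpyr is earned (Rule 12).
With Runpyr and Ornmar, Syltam is earned (Rule 8).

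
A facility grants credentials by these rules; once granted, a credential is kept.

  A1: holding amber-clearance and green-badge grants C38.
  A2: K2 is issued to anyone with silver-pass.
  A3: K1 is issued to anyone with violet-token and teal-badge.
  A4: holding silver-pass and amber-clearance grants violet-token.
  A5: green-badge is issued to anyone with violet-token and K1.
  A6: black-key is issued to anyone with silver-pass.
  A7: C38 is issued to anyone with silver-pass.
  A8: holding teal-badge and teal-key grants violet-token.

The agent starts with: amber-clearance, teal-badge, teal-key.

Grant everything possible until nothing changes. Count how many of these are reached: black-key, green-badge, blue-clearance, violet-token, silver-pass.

2

Holding teal-badge and teal-key grants violet-token (A8).
Holding violet-token and teal-badge grants K1 (A3).
Holding violet-token and K1 grants green-badge (A5).
black-key would need silver-pass (A6), but silver-pass is never granted.
green-badge: reached.
No rule produces blue-clearance, and it is not given.
violet-token: reached.
No rule produces silver-pass, and it is not given.
Reached: green-badge and violet-token — 2 of the 5.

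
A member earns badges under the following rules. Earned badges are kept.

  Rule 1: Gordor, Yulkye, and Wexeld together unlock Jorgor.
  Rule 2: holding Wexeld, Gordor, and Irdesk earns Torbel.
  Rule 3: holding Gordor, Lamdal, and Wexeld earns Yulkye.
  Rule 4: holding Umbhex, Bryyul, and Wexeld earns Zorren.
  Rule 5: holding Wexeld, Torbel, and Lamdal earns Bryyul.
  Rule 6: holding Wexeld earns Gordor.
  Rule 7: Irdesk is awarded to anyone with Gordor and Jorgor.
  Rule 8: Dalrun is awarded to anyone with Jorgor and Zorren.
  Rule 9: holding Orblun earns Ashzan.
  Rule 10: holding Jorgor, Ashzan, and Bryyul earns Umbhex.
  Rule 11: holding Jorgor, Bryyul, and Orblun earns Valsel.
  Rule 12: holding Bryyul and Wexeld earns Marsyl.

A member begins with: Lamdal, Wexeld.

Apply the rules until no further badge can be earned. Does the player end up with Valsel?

Valsel would need Jorgor, Bryyul, and Orblun (Rule 11), but Orblun is never earned.

No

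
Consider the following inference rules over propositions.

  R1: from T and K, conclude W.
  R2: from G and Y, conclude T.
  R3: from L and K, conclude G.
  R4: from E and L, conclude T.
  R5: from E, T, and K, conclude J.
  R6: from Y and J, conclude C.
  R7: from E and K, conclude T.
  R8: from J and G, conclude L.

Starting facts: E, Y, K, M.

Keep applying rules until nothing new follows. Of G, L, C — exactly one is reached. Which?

C

From E and K, R7 gives T.
E, T, and K hold, so J follows (R5).
Y and J hold, so C follows (R6).
L would need J and G (R8), but G is never established. G would need L and K (R3), but L is never established.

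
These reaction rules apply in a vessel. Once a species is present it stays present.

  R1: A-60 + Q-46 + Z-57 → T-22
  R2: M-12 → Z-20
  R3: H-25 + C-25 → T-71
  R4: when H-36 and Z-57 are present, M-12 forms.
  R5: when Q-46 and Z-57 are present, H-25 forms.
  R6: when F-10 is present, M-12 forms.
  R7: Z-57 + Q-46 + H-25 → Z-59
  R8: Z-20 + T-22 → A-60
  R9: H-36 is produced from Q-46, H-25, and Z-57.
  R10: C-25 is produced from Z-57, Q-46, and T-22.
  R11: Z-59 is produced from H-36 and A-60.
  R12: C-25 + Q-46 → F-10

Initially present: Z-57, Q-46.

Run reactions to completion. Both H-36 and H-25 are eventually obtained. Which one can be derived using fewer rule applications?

H-25: Q-46 and Z-57 present → H-25 forms (R5). [1 rule application]
H-36: Q-46 and Z-57 present → H-25 forms (R5). Q-46, H-25, and Z-57 present → H-36 forms (R9). [2 rule applications]
H-25 needs fewer.

H-25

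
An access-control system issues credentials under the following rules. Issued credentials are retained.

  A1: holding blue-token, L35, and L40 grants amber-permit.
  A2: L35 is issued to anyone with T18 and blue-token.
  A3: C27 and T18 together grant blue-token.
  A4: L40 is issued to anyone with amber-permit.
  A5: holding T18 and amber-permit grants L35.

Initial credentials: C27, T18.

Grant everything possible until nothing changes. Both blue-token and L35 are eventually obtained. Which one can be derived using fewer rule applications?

blue-token

blue-token: Holding C27 and T18 grants blue-token (A3). [1 rule application]
L35: Holding C27 and T18 grants blue-token (A3). Holding T18 and blue-token grants L35 (A2). [2 rule applications]
blue-token needs fewer.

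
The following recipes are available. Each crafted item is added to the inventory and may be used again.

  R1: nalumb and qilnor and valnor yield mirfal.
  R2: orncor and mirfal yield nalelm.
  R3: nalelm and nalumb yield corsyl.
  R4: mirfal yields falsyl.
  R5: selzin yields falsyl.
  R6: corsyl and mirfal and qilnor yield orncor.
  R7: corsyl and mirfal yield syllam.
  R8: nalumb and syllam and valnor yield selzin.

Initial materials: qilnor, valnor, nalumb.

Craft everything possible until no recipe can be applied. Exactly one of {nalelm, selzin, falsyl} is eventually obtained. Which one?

Using R1, nalumb, qilnor, and valnor make mirfal.
mirfal → falsyl (R4).
nalelm would need orncor and mirfal (R2), but orncor is never obtained. selzin would need nalumb, syllam, and valnor (R8), but syllam is never obtained.

falsyl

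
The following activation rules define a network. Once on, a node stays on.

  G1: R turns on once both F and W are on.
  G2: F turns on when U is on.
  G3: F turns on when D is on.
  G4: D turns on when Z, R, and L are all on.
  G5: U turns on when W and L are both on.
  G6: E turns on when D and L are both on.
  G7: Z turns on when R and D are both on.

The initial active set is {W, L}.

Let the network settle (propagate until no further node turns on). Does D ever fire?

D would need Z, R, and L (G4), but Z never turns on.

No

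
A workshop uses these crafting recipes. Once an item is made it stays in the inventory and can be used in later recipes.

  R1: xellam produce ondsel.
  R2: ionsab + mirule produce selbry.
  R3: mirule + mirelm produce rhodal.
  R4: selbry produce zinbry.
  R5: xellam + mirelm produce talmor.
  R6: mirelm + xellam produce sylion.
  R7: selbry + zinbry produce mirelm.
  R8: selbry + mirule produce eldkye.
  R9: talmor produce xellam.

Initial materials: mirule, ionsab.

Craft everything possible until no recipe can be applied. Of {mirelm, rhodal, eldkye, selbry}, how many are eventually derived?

4

ionsab + mirule → selbry (R2).
selbry + mirule → eldkye (R8).
Using R4, selbry makes zinbry.
Using R7, selbry and zinbry make mirelm.
Using R3, mirule and mirelm make rhodal.
mirelm: reached.
rhodal: reached.
eldkye: reached.
selbry: reached.
All 4 are reached.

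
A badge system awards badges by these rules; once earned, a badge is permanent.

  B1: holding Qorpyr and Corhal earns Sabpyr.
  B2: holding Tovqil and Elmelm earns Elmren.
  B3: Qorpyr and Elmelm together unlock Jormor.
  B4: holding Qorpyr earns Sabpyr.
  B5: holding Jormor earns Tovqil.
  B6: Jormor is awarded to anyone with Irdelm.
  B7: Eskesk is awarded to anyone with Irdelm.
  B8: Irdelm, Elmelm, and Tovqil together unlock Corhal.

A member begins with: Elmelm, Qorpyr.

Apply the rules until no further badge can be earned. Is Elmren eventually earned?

With Qorpyr and Elmelm, Jormor is earned (B3).
With Jormor, Tovqil is earned (B5).
With Tovqil and Elmelm, Elmren is earned (B2).

Yes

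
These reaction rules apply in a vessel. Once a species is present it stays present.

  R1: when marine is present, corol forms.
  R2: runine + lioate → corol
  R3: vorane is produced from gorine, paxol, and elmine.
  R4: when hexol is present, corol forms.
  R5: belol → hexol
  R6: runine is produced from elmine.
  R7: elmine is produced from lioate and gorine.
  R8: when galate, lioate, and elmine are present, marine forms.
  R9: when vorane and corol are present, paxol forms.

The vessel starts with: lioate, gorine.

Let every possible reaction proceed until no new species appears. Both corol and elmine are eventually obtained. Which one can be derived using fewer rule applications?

elmine

elmine: lioate and gorine present → elmine forms (R7). [1 rule application]
corol: lioate and gorine present → elmine forms (R7). elmine present → runine forms (R6). runine and lioate present → corol forms (R2). [3 rule applications]
elmine needs fewer.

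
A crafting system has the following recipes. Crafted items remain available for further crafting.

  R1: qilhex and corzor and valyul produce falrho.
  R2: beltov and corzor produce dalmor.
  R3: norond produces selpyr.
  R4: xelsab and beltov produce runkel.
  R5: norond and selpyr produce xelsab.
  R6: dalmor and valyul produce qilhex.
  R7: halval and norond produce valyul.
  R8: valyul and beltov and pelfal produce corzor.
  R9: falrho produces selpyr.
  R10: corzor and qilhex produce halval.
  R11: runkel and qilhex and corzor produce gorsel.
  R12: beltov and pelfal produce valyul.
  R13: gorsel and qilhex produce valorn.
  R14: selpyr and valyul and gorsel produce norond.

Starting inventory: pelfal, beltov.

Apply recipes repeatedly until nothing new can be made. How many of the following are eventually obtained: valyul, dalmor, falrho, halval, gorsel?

Using R12, beltov and pelfal make valyul.
valyul and beltov and pelfal → corzor (R8).
Using R2, beltov and corzor make dalmor.
Using R6, dalmor and valyul make qilhex.
Using R10, corzor and qilhex make halval.
Using R1, qilhex, corzor, and valyul make falrho.
valyul: reached.
dalmor: reached.
falrho: reached.
halval: reached.
gorsel would need runkel, qilhex, and corzor (R11), but runkel is never obtained.
Reached: valyul, dalmor, falrho, and halval — 4 of the 5.

4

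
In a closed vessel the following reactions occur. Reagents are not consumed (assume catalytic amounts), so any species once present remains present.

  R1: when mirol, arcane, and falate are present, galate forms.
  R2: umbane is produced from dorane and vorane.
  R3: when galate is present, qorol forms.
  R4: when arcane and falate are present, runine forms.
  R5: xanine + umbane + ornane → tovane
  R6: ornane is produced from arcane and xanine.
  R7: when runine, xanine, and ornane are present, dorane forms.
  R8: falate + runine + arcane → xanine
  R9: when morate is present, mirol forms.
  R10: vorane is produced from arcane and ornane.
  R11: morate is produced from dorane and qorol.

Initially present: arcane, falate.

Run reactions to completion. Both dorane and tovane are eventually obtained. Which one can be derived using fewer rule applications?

dorane: arcane and falate present → runine forms (R4). falate, runine, and arcane present → xanine forms (R8). arcane and xanine present → ornane forms (R6). runine, xanine, and ornane present → dorane forms (R7). [4 rule applications]
tovane: arcane and falate present → runine forms (R4). falate, runine, and arcane present → xanine forms (R8). arcane and xanine present → ornane forms (R6). arcane and ornane present → vorane forms (R10). runine, xanine, and ornane present → dorane forms (R7). dorane and vorane present → umbane forms (R2). xanine, umbane, and ornane present → tovane forms (R5). [7 rule applications]
dorane needs fewer.

dorane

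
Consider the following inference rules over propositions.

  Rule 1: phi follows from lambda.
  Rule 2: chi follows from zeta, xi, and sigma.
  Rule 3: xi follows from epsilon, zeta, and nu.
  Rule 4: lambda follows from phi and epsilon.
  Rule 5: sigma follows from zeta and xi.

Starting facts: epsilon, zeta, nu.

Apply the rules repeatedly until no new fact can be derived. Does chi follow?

From epsilon, zeta, and nu, Rule 3 gives xi.
zeta and xi hold, so sigma follows (Rule 5).
From zeta, xi, and sigma, Rule 2 gives chi.

Yes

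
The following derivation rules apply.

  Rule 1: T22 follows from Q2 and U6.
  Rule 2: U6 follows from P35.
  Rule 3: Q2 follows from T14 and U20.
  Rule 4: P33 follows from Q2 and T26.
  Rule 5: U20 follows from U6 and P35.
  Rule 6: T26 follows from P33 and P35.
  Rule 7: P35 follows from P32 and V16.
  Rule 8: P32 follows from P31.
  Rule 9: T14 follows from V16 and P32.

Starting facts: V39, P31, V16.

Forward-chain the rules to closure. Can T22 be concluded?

From P31, Rule 8 gives P32.
From V16 and P32, Rule 9 gives T14.
From P32 and V16, Rule 7 gives P35.
From P35, Rule 2 gives U6.
U6 and P35 hold, so U20 follows (Rule 5).
From T14 and U20, Rule 3 gives Q2.
From Q2 and U6, Rule 1 gives T22.

Yes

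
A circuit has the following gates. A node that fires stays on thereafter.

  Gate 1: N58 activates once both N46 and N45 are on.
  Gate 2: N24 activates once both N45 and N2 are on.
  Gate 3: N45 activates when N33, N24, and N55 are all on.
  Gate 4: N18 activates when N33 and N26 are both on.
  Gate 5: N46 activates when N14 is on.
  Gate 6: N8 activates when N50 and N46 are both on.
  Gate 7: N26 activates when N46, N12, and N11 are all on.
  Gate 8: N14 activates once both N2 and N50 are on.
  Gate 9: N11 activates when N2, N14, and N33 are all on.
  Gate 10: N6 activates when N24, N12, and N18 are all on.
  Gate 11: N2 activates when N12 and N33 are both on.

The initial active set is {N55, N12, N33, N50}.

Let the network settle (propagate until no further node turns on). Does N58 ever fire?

No

N58 would need N46 and N45 (Gate 1), but N45 never turns on.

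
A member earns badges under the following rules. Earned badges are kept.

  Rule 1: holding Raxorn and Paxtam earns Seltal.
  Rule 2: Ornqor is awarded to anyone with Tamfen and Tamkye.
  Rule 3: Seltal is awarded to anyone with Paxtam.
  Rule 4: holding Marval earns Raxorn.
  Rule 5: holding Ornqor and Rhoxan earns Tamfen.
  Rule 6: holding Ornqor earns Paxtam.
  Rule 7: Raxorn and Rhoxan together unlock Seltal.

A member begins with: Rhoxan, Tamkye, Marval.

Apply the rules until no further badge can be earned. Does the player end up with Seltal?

With Marval, Raxorn is earned (Rule 4).
With Raxorn and Rhoxan, Seltal is earned (Rule 7).

Yes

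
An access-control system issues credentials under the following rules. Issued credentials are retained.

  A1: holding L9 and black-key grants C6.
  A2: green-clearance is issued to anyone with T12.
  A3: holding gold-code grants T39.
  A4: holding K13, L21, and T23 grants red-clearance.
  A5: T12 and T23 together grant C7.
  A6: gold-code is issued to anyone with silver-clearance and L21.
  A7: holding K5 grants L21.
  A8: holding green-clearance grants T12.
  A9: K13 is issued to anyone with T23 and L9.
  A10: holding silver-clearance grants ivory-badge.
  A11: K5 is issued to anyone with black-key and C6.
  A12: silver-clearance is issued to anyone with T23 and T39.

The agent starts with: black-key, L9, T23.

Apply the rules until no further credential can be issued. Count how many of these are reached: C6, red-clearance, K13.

3

Holding L9 and black-key grants C6 (A1).
Holding T23 and L9 grants K13 (A9).
Holding black-key and C6 grants K5 (A11).
Holding K5 grants L21 (A7).
Holding K13, L21, and T23 grants red-clearance (A4).
C6: reached.
red-clearance: reached.
K13: reached.
All 3 are reached.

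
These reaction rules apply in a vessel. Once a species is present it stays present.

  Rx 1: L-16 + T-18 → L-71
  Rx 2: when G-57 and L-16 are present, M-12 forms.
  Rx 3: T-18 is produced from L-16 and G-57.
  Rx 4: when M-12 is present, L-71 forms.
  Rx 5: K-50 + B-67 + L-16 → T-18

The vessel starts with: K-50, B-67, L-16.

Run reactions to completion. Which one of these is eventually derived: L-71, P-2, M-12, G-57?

L-71

K-50, B-67, and L-16 present → T-18 forms (Rx 5).
L-16 and T-18 present → L-71 forms (Rx 1).
M-12 would need G-57 and L-16 (Rx 2), but G-57 never forms. No rule produces G-57, and it is not given. No rule produces P-2, and it is not given.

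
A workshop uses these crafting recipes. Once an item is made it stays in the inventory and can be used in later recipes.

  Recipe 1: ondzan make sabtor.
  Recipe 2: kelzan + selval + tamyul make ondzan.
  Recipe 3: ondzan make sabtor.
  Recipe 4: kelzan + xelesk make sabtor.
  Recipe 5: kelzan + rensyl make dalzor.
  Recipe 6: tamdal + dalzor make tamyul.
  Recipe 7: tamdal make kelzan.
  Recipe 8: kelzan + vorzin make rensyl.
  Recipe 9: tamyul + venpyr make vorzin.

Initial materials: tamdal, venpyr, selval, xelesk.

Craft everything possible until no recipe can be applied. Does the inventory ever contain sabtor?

tamdal → kelzan (Recipe 7).
Using Recipe 4, kelzan and xelesk make sabtor.

Yes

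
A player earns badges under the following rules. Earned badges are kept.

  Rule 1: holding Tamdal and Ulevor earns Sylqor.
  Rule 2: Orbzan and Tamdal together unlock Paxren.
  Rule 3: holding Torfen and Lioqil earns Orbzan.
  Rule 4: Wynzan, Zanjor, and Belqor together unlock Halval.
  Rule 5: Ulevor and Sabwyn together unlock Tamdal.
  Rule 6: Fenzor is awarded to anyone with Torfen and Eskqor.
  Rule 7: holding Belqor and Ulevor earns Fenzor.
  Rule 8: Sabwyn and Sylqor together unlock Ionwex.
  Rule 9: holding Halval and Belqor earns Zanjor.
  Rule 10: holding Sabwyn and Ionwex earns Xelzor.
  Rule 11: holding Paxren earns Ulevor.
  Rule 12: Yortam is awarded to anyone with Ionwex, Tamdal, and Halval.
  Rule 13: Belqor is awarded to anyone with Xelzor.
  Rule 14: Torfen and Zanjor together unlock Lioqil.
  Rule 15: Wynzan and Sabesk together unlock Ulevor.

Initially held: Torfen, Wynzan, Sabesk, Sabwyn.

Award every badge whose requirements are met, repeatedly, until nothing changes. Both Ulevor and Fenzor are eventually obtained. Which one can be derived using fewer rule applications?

Ulevor

Ulevor: With Wynzan and Sabesk, Ulevor is earned (Rule 15). [1 rule application]
Fenzor: With Wynzan and Sabesk, Ulevor is earned (Rule 15). With Ulevor and Sabwyn, Tamdal is earned (Rule 5). With Tamdal and Ulevor, Sylqor is earned (Rule 1). With Sabwyn and Sylqor, Ionwex is earned (Rule 8). With Sabwyn and Ionwex, Xelzor is earned (Rule 10). With Xelzor, Belqor is earned (Rule 13). With Belqor and Ulevor, Fenzor is earned (Rule 7). [7 rule applications]
Ulevor needs fewer.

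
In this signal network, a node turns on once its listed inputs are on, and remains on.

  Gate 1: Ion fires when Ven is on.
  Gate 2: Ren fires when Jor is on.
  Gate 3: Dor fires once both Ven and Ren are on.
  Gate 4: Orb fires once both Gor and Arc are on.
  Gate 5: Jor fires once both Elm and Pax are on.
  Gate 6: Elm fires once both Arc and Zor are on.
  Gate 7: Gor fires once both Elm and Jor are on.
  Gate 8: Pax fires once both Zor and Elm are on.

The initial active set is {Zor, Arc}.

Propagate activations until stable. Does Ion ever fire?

No

Ion would need Ven (Gate 1), but Ven never turns on.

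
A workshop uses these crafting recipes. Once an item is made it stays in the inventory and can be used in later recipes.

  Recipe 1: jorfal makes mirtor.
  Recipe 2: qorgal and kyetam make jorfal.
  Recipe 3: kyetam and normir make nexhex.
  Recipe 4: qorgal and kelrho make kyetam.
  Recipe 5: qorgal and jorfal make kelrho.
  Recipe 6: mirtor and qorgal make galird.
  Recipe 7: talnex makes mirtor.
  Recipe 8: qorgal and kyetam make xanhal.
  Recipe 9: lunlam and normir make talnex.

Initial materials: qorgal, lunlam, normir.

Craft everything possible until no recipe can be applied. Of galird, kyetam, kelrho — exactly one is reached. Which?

lunlam and normir → talnex (Recipe 9).
Using Recipe 7, talnex makes mirtor.
Using Recipe 6, mirtor and qorgal make galird.
kyetam would need qorgal and kelrho (Recipe 4), but kelrho is never obtained. kelrho would need qorgal and jorfal (Recipe 5), but jorfal is never obtained.

galird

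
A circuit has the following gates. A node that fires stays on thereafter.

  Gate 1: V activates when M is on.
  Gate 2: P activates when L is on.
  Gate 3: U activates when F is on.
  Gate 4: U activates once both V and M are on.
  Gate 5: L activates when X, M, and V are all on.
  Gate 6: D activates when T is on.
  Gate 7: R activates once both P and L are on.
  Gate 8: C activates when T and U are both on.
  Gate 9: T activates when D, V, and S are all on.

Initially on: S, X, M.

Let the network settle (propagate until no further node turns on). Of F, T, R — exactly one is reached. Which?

M is on, so V activates (Gate 1).
X, M, and V are on, so L activates (Gate 5).
Gate 2: L on → P on.
Gate 7: P and L on → R on.
T would need D, V, and S (Gate 9), but D never turns on. No rule produces F, and it is not given.

R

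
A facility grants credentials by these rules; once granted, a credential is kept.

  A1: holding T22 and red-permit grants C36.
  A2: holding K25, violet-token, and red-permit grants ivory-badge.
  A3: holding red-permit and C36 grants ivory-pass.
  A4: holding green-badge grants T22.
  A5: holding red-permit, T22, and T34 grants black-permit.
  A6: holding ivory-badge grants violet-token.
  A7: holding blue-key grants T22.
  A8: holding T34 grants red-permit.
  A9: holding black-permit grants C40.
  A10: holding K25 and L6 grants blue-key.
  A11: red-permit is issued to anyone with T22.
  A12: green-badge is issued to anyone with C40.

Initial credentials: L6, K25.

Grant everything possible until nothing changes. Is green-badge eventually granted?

No

green-badge would need C40 (A12), but C40 is never granted.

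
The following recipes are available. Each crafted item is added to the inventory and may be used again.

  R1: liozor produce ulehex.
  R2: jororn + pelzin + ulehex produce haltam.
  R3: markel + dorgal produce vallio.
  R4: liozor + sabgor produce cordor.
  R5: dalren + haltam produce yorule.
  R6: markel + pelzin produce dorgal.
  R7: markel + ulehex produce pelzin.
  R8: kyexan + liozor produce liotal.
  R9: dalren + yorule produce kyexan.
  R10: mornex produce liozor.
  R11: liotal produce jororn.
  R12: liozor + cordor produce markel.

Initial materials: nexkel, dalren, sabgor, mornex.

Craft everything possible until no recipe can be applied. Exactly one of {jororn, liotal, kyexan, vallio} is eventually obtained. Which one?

mornex → liozor (R10).
liozor + sabgor → cordor (R4).
liozor → ulehex (R1).
liozor + cordor → markel (R12).
markel + ulehex → pelzin (R7).
Using R6, markel and pelzin make dorgal.
Using R3, markel and dorgal make vallio.
liotal would need kyexan and liozor (R8), but kyexan is never obtained. kyexan would need dalren and yorule (R9), but yorule is never obtained. jororn would need liotal (R11), but liotal is never obtained.

vallio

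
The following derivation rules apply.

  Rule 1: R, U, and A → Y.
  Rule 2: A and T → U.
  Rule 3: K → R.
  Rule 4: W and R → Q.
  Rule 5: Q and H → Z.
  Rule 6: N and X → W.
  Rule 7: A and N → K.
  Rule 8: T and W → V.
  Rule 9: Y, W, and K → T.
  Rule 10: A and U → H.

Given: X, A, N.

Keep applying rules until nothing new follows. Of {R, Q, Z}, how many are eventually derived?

2

N and X hold, so W follows (Rule 6).
A and N hold, so K follows (Rule 7).
From K, Rule 3 gives R.
From W and R, Rule 4 gives Q.
R: reached.
Q: reached.
Z would need Q and H (Rule 5), but H is never established.
Reached: R and Q — 2 of the 3.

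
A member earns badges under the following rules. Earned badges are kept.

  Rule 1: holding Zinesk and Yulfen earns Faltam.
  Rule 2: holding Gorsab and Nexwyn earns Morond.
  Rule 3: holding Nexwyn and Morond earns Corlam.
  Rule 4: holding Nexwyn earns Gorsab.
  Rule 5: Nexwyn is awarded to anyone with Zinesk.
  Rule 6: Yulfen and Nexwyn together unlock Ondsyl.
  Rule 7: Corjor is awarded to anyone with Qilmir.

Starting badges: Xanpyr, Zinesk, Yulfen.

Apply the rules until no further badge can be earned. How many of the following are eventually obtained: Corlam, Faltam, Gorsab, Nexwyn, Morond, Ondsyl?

With Zinesk and Yulfen, Faltam is earned (Rule 1).
With Zinesk, Nexwyn is earned (Rule 5).
With Nexwyn, Gorsab is earned (Rule 4).
With Yulfen and Nexwyn, Ondsyl is earned (Rule 6).
With Gorsab and Nexwyn, Morond is earned (Rule 2).
With Nexwyn and Morond, Corlam is earned (Rule 3).
Corlam: reached.
Faltam: reached.
Gorsab: reached.
Nexwyn: reached.
Morond: reached.
Ondsyl: reached.
All 6 are reached.

6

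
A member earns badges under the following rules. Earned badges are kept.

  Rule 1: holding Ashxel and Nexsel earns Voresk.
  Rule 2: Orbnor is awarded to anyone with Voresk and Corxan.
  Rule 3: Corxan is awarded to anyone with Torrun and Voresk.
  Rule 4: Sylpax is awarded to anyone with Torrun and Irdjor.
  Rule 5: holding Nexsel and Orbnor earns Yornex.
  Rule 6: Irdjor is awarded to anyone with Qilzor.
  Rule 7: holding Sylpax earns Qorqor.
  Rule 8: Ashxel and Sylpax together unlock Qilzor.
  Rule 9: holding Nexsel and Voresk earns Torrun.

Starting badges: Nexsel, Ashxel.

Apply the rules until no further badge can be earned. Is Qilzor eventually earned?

Qilzor would need Ashxel and Sylpax (Rule 8), but Sylpax is never earned.

No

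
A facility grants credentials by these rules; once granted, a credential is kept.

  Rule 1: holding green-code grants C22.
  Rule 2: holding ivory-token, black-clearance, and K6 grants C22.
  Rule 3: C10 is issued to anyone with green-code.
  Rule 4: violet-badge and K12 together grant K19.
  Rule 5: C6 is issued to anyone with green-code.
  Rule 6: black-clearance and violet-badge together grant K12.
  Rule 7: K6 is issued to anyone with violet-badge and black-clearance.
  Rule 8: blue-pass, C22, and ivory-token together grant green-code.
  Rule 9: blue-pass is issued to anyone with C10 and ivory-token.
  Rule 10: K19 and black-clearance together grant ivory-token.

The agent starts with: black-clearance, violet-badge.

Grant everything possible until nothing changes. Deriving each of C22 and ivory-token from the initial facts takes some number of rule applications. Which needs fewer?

ivory-token: Holding black-clearance and violet-badge grants K12 (Rule 6). Holding violet-badge and K12 grants K19 (Rule 4). Holding K19 and black-clearance grants ivory-token (Rule 10). [3 rule applications]
C22: Holding black-clearance and violet-badge grants K12 (Rule 6). Holding violet-badge and black-clearance grants K6 (Rule 7). Holding violet-badge and K12 grants K19 (Rule 4). Holding K19 and black-clearance grants ivory-token (Rule 10). Holding ivory-token, black-clearance, and K6 grants C22 (Rule 2). [5 rule applications]
ivory-token needs fewer.

ivory-token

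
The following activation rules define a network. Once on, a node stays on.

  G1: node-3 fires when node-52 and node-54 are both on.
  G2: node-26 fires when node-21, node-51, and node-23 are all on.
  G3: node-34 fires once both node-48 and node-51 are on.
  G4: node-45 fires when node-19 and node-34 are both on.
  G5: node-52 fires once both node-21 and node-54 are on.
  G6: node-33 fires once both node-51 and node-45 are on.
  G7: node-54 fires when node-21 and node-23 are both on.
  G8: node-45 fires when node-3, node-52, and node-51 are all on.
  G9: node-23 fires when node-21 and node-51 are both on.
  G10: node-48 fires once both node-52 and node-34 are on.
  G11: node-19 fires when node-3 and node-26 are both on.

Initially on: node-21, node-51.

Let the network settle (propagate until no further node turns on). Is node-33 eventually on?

node-21 and node-51 are on, so node-23 fires (G9).
node-21 and node-23 are on, so node-54 fires (G7).
G5: node-21 and node-54 on → node-52 on.
G1: node-52 and node-54 on → node-3 on.
node-3, node-52, and node-51 are on, so node-45 fires (G8).
G6: node-51 and node-45 on → node-33 on.

Yes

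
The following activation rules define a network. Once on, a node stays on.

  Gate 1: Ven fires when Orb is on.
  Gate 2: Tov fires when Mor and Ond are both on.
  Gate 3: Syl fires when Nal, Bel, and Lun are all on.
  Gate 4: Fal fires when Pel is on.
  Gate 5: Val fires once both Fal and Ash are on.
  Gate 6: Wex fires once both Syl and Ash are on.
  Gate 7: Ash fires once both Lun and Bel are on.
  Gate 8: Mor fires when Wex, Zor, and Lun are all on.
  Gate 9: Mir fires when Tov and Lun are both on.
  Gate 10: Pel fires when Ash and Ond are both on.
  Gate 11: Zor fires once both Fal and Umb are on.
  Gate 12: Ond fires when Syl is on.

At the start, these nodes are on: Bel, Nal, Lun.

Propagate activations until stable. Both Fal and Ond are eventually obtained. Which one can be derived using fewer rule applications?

Ond

Ond: Nal, Bel, and Lun are on, so Syl fires (Gate 3). Syl is on, so Ond fires (Gate 12). [2 rule applications]
Fal: Nal, Bel, and Lun are on, so Syl fires (Gate 3). Gate 7: Lun and Bel on → Ash on. Syl is on, so Ond fires (Gate 12). Gate 10: Ash and Ond on → Pel on. Pel is on, so Fal fires (Gate 4). [5 rule applications]
Ond needs fewer.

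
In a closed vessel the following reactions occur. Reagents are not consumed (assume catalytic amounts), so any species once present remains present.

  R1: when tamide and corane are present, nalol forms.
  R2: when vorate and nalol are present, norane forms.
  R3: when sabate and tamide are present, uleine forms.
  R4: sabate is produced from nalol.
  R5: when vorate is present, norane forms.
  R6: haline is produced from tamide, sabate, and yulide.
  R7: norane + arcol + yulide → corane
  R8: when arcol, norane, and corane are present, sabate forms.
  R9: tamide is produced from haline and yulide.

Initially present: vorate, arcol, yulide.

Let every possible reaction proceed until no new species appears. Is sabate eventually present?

vorate present → norane forms (R5).
norane, arcol, and yulide present → corane forms (R7).
arcol, norane, and corane present → sabate forms (R8).

Yes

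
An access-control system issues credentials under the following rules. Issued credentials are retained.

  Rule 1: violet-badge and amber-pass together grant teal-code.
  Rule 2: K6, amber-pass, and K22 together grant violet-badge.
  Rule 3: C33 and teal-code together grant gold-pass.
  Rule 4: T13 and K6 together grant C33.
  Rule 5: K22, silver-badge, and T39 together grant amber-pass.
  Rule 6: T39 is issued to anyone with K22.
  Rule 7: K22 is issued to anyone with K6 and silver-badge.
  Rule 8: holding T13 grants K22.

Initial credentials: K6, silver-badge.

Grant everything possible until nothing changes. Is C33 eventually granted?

C33 would need T13 and K6 (Rule 4), but T13 is never granted.

No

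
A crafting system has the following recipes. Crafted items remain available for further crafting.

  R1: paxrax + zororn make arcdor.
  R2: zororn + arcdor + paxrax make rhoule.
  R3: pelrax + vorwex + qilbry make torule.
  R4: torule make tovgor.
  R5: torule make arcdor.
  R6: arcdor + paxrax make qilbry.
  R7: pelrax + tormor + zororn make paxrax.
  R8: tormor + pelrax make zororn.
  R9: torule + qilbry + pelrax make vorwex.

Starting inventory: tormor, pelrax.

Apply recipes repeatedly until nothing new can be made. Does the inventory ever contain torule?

torule would need pelrax, vorwex, and qilbry (R3), but vorwex is never obtained.

No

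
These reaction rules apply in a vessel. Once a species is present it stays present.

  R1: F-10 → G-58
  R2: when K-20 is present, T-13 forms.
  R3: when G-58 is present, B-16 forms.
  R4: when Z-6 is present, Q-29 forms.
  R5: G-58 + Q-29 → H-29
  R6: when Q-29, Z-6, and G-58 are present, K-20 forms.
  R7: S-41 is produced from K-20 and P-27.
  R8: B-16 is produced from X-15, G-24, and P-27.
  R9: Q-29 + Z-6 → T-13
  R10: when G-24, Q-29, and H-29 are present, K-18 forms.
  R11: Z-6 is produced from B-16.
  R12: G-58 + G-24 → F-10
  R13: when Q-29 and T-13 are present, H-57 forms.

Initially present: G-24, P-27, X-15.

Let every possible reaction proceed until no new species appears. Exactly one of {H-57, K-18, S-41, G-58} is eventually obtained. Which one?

X-15, G-24, and P-27 present → B-16 forms (R8).
B-16 present → Z-6 forms (R11).
Z-6 present → Q-29 forms (R4).
Q-29 and Z-6 present → T-13 forms (R9).
Q-29 and T-13 present → H-57 forms (R13).
K-18 would need G-24, Q-29, and H-29 (R10), but H-29 never forms. S-41 would need K-20 and P-27 (R7), but K-20 never forms. G-58 would need F-10 (R1), but F-10 never forms.

H-57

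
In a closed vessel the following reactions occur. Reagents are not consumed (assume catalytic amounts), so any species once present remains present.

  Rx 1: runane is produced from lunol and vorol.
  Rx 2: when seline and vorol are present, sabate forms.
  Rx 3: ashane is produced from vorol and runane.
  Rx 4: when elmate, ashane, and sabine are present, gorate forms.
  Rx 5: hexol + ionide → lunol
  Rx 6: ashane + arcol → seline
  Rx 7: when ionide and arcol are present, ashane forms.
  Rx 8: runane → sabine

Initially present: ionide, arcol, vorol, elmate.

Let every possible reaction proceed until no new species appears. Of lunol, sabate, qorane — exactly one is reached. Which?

sabate

ionide and arcol present → ashane forms (Rx 7).
ashane and arcol present → seline forms (Rx 6).
seline and vorol present → sabate forms (Rx 2).
lunol would need hexol and ionide (Rx 5), but hexol never forms. No rule produces qorane, and it is not given.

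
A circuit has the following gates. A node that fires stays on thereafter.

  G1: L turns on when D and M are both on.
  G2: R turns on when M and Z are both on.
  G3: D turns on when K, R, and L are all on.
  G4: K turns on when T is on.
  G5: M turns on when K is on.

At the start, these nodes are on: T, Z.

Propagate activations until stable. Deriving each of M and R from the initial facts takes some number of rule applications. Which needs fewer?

M: G4: T on → K on. K is on, so M turns on (G5). [2 rule applications]
R: G4: T on → K on. K is on, so M turns on (G5). M and Z are on, so R turns on (G2). [3 rule applications]
M needs fewer.

M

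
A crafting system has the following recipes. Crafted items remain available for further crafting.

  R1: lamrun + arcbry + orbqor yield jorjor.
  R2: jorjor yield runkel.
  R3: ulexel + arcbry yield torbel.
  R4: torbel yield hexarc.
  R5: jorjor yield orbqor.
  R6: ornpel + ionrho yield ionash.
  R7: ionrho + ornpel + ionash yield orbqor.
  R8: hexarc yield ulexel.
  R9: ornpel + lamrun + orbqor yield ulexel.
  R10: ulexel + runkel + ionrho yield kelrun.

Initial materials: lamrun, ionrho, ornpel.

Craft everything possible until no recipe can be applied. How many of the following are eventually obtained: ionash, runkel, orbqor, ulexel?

Using R6, ornpel and ionrho make ionash.
Using R7, ionrho, ornpel, and ionash make orbqor.
Using R9, ornpel, lamrun, and orbqor make ulexel.
ionash: reached.
runkel would need jorjor (R2), but jorjor is never obtained.
orbqor: reached.
ulexel: reached.
Reached: ionash, orbqor, and ulexel — 3 of the 4.

3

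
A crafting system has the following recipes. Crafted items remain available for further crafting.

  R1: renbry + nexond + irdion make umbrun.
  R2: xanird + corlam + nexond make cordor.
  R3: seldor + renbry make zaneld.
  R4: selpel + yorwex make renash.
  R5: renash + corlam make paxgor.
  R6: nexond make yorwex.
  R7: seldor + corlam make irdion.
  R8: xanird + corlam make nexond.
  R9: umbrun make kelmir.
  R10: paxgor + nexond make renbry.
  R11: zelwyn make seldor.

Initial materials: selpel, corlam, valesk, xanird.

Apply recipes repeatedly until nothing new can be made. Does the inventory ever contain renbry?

Yes

Using R8, xanird and corlam make nexond.
nexond → yorwex (R6).
Using R4, selpel and yorwex make renash.
Using R5, renash and corlam make paxgor.
paxgor + nexond → renbry (R10).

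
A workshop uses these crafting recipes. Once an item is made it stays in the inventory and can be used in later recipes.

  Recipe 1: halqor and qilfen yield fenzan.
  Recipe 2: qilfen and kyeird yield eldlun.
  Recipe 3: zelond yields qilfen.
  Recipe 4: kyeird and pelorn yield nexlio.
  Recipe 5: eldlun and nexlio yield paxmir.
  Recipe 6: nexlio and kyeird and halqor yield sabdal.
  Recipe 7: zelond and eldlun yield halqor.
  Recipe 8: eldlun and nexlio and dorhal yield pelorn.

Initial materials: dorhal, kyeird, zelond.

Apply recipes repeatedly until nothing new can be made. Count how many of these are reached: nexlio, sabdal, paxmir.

0

nexlio would need kyeird and pelorn (Recipe 4), but pelorn is never obtained.
sabdal would need nexlio, kyeird, and halqor (Recipe 6), but nexlio is never obtained.
paxmir would need eldlun and nexlio (Recipe 5), but nexlio is never obtained.
None of the 3 are reached.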